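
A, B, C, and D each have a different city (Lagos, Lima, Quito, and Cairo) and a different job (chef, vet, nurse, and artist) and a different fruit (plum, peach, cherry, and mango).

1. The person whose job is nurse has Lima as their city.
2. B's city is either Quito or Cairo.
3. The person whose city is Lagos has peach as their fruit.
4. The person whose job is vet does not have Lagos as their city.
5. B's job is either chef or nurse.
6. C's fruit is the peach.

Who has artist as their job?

With clues 1–5, B is impossible for the one with job artist.
With clues 1–6, A and D are impossible for the one with job artist.
That leaves C.

C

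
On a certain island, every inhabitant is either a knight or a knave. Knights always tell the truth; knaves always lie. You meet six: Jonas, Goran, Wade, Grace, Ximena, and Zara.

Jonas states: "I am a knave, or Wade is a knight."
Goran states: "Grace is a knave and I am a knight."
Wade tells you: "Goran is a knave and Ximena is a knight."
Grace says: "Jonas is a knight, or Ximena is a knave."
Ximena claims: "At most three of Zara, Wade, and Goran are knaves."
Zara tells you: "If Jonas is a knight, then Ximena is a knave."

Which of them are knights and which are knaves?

Regardless of anyone's role, Ximena's statement is true, so Ximena is a knight.
Consider Jonas. Suppose Jonas is a knave.
Then Jonas's own statement would have to be false, but it can't be — contradiction.
So Jonas is a knight.
With that fixed, Grace's statement is true, so Grace is a knight.
With that fixed, Zara's statement is false, so Zara is a knave.
With that fixed, Goran's statement is false, so Goran is a knave.
With that fixed, Wade's statement is true, so Wade is a knight.

Jonas: knight, Goran: knave, Wade: knight, Grace: knight, Ximena: knight, Zara: knave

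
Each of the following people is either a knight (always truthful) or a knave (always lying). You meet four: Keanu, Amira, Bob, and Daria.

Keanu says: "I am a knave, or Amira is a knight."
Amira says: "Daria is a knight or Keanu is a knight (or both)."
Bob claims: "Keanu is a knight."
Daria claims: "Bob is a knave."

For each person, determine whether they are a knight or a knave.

Keanu: knight, Amira: knight, Bob: knight, Daria: knave

Consider Keanu. Suppose Keanu is a knave.
Then Keanu's own statement would have to be false, but it can't be — contradiction.
So Keanu is a knight.
With that fixed, Amira's statement is true, so Amira is a knight.
With that fixed, Bob's statement is true, so Bob is a knight.
With that fixed, Daria's statement is false, so Daria is a knave.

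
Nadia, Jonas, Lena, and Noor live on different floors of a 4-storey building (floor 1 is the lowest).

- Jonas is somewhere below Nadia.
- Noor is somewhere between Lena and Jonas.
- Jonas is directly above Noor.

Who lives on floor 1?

Lena

With clue 1, Nadia is ruled out for floor 1.
With clues 1–2, Noor is ruled out for floor 1.
With clues 1–3, Jonas is ruled out for floor 1.
So floor 1 is Lena.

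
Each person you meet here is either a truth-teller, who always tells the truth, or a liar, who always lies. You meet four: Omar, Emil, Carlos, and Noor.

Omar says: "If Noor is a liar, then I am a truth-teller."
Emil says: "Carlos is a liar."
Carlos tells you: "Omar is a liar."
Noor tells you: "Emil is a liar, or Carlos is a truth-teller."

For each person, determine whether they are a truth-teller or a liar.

Consider Omar. Suppose Omar is a liar.
Then no assignment of the remaining roles makes every statement match its speaker's type — contradiction.
So Omar is a truth-teller.
With that fixed, Carlos's statement is false, so Carlos is a liar.
With that fixed, Emil's statement is true, so Emil is a truth-teller.
With that fixed, Noor's statement is false, so Noor is a liar.

Omar: truth-teller, Emil: truth-teller, Carlos: liar, Noor: liar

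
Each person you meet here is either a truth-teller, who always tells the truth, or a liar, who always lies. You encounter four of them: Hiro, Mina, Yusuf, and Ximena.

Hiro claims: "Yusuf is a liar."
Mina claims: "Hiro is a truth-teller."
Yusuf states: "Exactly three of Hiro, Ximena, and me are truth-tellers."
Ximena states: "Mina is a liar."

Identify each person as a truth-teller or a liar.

Consider Hiro. Suppose Hiro is a liar.
Then no assignment of the remaining roles makes every statement match its speaker's type — contradiction.
So Hiro is a truth-teller.
With that fixed, Mina's statement is true, so Mina is a truth-teller.
With that fixed, Ximena's statement is false, so Ximena is a liar.
With that fixed, Yusuf's statement is false, so Yusuf is a liar.

Hiro: truth-teller, Mina: truth-teller, Yusuf: liar, Ximena: liar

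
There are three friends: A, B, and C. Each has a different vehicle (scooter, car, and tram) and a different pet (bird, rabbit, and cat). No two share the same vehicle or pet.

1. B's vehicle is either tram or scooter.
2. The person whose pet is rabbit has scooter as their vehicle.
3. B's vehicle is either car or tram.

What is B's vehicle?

tram

Clue 1 rules out car for B's vehicle.
With clues 1–3, scooter is impossible for B's vehicle.
That leaves tram.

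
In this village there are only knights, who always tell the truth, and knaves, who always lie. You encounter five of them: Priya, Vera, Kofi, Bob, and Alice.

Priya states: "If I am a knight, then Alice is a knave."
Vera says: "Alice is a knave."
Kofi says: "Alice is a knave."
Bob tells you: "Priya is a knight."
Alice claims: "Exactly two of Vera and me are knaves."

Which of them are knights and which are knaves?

Consider Priya. Suppose Priya is a knave.
Then Priya's own statement would have to be false, but it can't be — contradiction.
So Priya is a knight.
With that fixed, Bob's statement is true, so Bob is a knight.
Consider Vera. Suppose Vera is a knave.
Then whichever role Alice has, Alice's statement has the wrong truth value — contradiction.
So Vera is a knight.
With that fixed, Alice's statement is false, so Alice is a knave.
With that fixed, Kofi's statement is true, so Kofi is a knight.

Priya: knight, Vera: knight, Kofi: knight, Bob: knight, Alice: knave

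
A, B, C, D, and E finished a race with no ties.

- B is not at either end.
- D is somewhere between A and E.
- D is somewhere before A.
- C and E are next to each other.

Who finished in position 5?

A

With clue 1, B is ruled out for place 5.
With clues 1–2, D is ruled out for place 5.
With clues 1–3, E is ruled out for place 5.
With clues 1–4, C is ruled out for place 5.
So place 5 is A.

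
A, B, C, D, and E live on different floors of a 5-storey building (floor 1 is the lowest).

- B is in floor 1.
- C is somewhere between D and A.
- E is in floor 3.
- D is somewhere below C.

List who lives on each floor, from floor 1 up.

B, D, E, C, A

From clue 1: B → floor 1.
From clues 1–2: C is in {3,4}.
From clues 1–3: E → floor 3, C → floor 4.
From clues 1–4: D → floor 2, A → floor 5.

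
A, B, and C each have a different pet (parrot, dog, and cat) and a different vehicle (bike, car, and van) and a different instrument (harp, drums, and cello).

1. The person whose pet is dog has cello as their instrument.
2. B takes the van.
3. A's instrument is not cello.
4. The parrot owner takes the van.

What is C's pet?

dog

With clues 1–4, cat and parrot are impossible for C's pet.
That leaves dog.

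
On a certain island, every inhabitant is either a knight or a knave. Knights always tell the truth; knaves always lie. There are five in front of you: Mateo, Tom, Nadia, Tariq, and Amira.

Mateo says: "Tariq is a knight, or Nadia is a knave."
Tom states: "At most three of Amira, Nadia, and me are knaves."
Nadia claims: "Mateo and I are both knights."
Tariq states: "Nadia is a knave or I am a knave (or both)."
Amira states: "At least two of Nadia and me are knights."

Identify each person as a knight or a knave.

Regardless of anyone's role, Tom's statement is true, so Tom is a knight.
Consider Mateo. Suppose Mateo is a knave.
Then no assignment of the remaining roles makes every statement match its speaker's type — contradiction.
So Mateo is a knight.
Consider Nadia. Suppose Nadia is a knight.
Then whichever role Tariq has, Tariq's statement has the wrong truth value — contradiction.
So Nadia is a knave.
With that fixed, Tariq's statement is true, so Tariq is a knight.
With that fixed, Amira's statement is false, so Amira is a knave.

Mateo: knight, Tom: knight, Nadia: knave, Tariq: knight, Amira: knave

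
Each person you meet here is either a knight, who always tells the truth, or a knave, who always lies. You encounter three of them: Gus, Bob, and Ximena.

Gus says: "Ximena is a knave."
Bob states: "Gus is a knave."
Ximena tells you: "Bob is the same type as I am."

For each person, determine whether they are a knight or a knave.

Consider Gus. Suppose Gus is a knight.
Then no assignment of the remaining roles makes every statement match its speaker's type — contradiction.
So Gus is a knave.
With that fixed, Bob's statement is true, so Bob is a knight.
Consider Ximena. Suppose Ximena is a knave.
Then Gus's statement comes out true, contradicting Gus being a knave.
So Ximena is a knight.

Gus: knave, Bob: knight, Ximena: knight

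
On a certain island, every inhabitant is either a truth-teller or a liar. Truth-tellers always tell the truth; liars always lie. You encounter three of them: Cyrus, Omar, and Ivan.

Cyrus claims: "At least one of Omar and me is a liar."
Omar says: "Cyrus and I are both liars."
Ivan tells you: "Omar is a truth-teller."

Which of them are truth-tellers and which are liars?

Consider Cyrus. Suppose Cyrus is a liar.
Then Cyrus's own statement would have to be false, but it can't be — contradiction.
So Cyrus is a truth-teller.
With that fixed, Omar's statement is false, so Omar is a liar.
With that fixed, Ivan's statement is false, so Ivan is a liar.

Cyrus: truth-teller, Omar: liar, Ivan: liar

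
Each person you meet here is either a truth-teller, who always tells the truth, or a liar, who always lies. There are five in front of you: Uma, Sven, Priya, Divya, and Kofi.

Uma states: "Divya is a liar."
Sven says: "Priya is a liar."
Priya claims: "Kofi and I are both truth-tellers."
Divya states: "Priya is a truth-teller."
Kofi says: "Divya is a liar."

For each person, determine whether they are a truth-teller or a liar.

Uma: truth-teller, Sven: truth-teller, Priya: liar, Divya: liar, Kofi: truth-teller

Consider Uma. Suppose Uma is a liar.
Then no assignment of the remaining roles makes every statement match its speaker's type — contradiction.
So Uma is a truth-teller.
Consider Sven. Suppose Sven is a liar.
Then no assignment of the remaining roles makes every statement match its speaker's type — contradiction.
So Sven is a truth-teller.
Consider Priya. Suppose Priya is a truth-teller.
Then Sven's statement comes out false, contradicting Sven being a truth-teller.
So Priya is a liar.
With that fixed, Divya's statement is false, so Divya is a liar.
With that fixed, Kofi's statement is true, so Kofi is a truth-teller.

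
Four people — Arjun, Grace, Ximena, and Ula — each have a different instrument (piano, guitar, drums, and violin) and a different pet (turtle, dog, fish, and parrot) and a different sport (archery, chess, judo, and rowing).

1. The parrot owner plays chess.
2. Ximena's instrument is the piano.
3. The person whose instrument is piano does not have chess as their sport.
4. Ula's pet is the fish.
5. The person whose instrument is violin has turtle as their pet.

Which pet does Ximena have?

dog

With clues 1–3, parrot is impossible for Ximena's pet.
With clues 1–4, fish is impossible for Ximena's pet.
With clues 1–5, turtle is impossible for Ximena's pet.
That leaves dog.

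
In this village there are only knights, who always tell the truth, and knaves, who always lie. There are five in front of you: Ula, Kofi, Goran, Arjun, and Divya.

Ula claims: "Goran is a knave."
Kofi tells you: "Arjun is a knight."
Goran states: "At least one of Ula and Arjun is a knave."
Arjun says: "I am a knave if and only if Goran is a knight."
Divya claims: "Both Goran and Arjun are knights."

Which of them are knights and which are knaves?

Consider Ula. Suppose Ula is a knave.
Then no assignment of the remaining roles makes every statement match its speaker's type — contradiction.
So Ula is a knight.
Consider Kofi. Suppose Kofi is a knave.
Then no assignment of the remaining roles makes every statement match its speaker's type — contradiction.
So Kofi is a knight.
Consider Goran. Suppose Goran is a knight.
Then Ula's statement comes out false, contradicting Ula being a knight.
So Goran is a knave.
With that fixed, Divya's statement is false, so Divya is a knave.
Consider Arjun. Suppose Arjun is a knave.
Then Kofi's statement comes out false, contradicting Kofi being a knight.
So Arjun is a knight.

Ula: knight, Kofi: knight, Goran: knave, Arjun: knight, Divya: knave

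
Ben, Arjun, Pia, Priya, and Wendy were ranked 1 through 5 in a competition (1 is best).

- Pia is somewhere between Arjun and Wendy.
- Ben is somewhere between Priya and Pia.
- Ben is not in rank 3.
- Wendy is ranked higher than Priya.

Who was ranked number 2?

With clues 1–3, Arjun, Priya, and Wendy are ruled out for rank 2.
With clues 1–4, Ben is ruled out for rank 2.
So rank 2 is Pia.

Pia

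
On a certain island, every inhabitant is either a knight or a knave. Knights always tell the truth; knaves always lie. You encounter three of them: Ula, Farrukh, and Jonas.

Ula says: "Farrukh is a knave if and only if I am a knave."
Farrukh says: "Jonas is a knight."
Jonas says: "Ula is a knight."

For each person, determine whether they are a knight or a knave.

Consider Ula. Suppose Ula is a knave.
Then no assignment of the remaining roles makes every statement match its speaker's type — contradiction.
So Ula is a knight.
With that fixed, Jonas's statement is true, so Jonas is a knight.
With that fixed, Farrukh's statement is true, so Farrukh is a knight.

Ula: knight, Farrukh: knight, Jonas: knight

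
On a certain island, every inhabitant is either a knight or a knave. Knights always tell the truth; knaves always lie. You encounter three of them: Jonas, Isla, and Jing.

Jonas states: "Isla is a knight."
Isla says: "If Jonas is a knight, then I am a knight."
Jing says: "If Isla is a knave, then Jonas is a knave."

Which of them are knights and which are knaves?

Consider Jonas. Suppose Jonas is a knave.
Then no assignment of the remaining roles makes every statement match its speaker's type — contradiction.
So Jonas is a knight.
Consider Isla. Suppose Isla is a knave.
Then Jonas's statement comes out false, contradicting Jonas being a knight.
So Isla is a knight.
With that fixed, Jing's statement is true, so Jing is a knight.

Jonas: knight, Isla: knight, Jing: knight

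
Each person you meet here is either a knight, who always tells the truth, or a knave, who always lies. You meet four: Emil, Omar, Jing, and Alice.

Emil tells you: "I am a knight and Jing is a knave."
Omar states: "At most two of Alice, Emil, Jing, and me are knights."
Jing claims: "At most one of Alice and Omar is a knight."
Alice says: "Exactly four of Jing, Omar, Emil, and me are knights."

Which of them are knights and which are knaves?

Consider Emil. Suppose Emil is a knight.
Then no assignment of the remaining roles makes every statement match its speaker's type — contradiction.
So Emil is a knave.
With that fixed, Alice's statement is false, so Alice is a knave.
With that fixed, Omar's statement is true, so Omar is a knight.
With that fixed, Jing's statement is true, so Jing is a knight.

Emil: knave, Omar: knight, Jing: knight, Alice: knave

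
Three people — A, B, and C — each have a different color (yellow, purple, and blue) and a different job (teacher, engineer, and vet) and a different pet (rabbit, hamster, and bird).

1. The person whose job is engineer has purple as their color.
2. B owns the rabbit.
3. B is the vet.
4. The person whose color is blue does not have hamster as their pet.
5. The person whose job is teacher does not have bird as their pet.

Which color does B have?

With clues 1–3, purple is impossible for B's color.
With clues 1–5, yellow is impossible for B's color.
That leaves blue.

blue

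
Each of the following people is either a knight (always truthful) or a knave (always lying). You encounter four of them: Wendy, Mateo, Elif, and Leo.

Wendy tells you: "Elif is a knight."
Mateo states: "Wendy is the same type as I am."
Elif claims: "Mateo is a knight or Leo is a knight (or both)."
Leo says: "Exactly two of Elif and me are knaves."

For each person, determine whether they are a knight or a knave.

Wendy: knight, Mateo: knight, Elif: knight, Leo: knave

Consider Wendy. Suppose Wendy is a knave.
Then whichever role Mateo has, Mateo's statement has the wrong truth value — contradiction.
So Wendy is a knight.
Consider Mateo. Suppose Mateo is a knave.
Then no assignment of the remaining roles makes every statement match its speaker's type — contradiction.
So Mateo is a knight.
With that fixed, Elif's statement is true, so Elif is a knight.
With that fixed, Leo's statement is false, so Leo is a knave.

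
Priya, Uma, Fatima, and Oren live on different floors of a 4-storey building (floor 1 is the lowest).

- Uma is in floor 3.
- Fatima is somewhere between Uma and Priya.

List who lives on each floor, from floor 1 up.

From clue 1: Uma → floor 3.
From clues 1–2: Priya → floor 1, Fatima → floor 2, Oren → floor 4.

Priya, Fatima, Uma, Oren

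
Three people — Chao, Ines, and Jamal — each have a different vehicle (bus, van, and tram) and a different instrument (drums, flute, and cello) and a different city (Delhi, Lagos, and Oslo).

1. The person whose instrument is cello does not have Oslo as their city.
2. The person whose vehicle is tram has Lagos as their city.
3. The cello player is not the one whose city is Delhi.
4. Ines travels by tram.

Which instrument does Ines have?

With clues 1–4, drums and flute are impossible for Ines's instrument.
That leaves cello.

cello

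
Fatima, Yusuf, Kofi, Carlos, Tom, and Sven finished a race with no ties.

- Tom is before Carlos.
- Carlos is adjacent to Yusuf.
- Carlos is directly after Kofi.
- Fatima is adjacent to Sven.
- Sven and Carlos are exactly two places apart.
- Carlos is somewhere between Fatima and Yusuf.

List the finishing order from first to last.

From clue 1: Carlos is in {2,3,4,5,6}.
From clues 1–2: Tom is in {1,2,3,4}.
From clues 1–3: Yusuf is in {4,5,6}.
From clues 1–4: Yusuf is in {4,6}.
From clues 1–5: Tom → place 1.
From clues 1–6: Fatima → place 2, Sven → place 3, Kofi → place 4, Carlos → place 5, Yusuf → place 6.

Tom, Fatima, Sven, Kofi, Carlos, Yusuf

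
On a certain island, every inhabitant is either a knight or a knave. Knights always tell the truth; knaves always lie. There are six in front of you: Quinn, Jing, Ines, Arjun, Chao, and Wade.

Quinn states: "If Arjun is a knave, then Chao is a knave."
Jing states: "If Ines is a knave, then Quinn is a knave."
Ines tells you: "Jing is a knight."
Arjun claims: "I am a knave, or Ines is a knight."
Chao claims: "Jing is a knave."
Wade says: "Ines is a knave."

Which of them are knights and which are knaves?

Consider Quinn. Suppose Quinn is a knave.
Then no assignment of the remaining roles makes every statement match its speaker's type — contradiction.
So Quinn is a knight.
Consider Jing. Suppose Jing is a knave.
Then no assignment of the remaining roles makes every statement match its speaker's type — contradiction.
So Jing is a knight.
With that fixed, Ines's statement is true, so Ines is a knight.
With that fixed, Arjun's statement is true, so Arjun is a knight.
With that fixed, Chao's statement is false, so Chao is a knave.
With that fixed, Wade's statement is false, so Wade is a knave.

Quinn: knight, Jing: knight, Ines: knight, Arjun: knight, Chao: knave, Wade: knave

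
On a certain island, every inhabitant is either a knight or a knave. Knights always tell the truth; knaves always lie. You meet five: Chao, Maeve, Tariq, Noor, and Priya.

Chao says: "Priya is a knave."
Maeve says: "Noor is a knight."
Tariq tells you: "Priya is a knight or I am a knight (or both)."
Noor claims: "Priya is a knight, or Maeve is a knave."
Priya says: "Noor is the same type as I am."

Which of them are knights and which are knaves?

Chao: knave, Maeve: knight, Tariq: knight, Noor: knight, Priya: knight

Consider Chao. Suppose Chao is a knight.
Then no assignment of the remaining roles makes every statement match its speaker's type — contradiction.
So Chao is a knave.
Consider Maeve. Suppose Maeve is a knave.
Then no assignment of the remaining roles makes every statement match its speaker's type — contradiction.
So Maeve is a knight.
Consider Tariq. Suppose Tariq is a knave.
Then no assignment of the remaining roles makes every statement match its speaker's type — contradiction.
So Tariq is a knight.
Consider Noor. Suppose Noor is a knave.
Then Maeve's statement comes out false, contradicting Maeve being a knight.
So Noor is a knight.
Consider Priya. Suppose Priya is a knave.
Then Chao's statement comes out true, contradicting Chao being a knave.
So Priya is a knight.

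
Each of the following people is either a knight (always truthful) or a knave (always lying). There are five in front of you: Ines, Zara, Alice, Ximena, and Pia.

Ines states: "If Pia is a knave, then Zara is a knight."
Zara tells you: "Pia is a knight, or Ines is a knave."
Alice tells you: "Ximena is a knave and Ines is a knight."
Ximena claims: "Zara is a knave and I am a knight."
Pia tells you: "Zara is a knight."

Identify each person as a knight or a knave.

Ines: knight, Zara: knight, Alice: knight, Ximena: knave, Pia: knight

Consider Ines. Suppose Ines is a knave.
Then no assignment of the remaining roles makes every statement match its speaker's type — contradiction.
So Ines is a knight.
Consider Zara. Suppose Zara is a knave.
Then no assignment of the remaining roles makes every statement match its speaker's type — contradiction.
So Zara is a knight.
With that fixed, Ximena's statement is false, so Ximena is a knave.
With that fixed, Pia's statement is true, so Pia is a knight.
With that fixed, Alice's statement is true, so Alice is a knight.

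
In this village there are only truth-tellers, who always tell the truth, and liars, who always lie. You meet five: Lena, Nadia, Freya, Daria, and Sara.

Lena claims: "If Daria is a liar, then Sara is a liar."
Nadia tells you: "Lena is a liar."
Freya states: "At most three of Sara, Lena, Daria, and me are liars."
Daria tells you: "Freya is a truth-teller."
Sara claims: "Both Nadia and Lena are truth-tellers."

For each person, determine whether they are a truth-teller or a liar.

Lena: truth-teller, Nadia: liar, Freya: truth-teller, Daria: truth-teller, Sara: liar

Consider Lena. Suppose Lena is a liar.
Then no assignment of the remaining roles makes every statement match its speaker's type — contradiction.
So Lena is a truth-teller.
With that fixed, Nadia's statement is false, so Nadia is a liar.
With that fixed, Freya's statement is true, so Freya is a truth-teller.
With that fixed, Daria's statement is true, so Daria is a truth-teller.
With that fixed, Sara's statement is false, so Sara is a liar.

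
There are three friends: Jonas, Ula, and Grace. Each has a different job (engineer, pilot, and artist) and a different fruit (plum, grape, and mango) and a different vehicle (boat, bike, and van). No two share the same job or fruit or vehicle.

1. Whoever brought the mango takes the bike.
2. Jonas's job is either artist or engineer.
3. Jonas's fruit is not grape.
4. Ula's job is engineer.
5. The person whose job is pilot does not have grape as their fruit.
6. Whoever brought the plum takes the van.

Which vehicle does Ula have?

boat

With clues 1–5, bike is impossible for Ula's vehicle.
With clues 1–6, van is impossible for Ula's vehicle.
That leaves boat.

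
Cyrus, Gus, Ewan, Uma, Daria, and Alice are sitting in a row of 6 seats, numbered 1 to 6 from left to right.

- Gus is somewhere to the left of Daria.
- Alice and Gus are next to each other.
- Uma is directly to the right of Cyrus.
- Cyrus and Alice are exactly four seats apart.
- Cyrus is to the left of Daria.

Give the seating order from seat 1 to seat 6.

Cyrus, Uma, Ewan, Gus, Alice, Daria

From clue 1: Gus is in {1,2,3,4,5}.
From clues 1–2: Daria is in {3,4,5,6}.
From clues 1–4: Cyrus is in {1,5}.
From clues 1–5: Cyrus → seat 1, Uma → seat 2, Ewan → seat 3, Gus → seat 4, Alice → seat 5, Daria → seat 6.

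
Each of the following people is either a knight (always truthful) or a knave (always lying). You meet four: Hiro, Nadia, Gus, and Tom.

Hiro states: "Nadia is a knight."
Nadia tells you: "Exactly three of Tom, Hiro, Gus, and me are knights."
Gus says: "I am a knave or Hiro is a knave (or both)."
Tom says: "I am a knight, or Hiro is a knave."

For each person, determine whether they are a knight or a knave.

Hiro: knave, Nadia: knave, Gus: knight, Tom: knight

Consider Hiro. Suppose Hiro is a knight.
Then whichever role Gus has, Gus's statement has the wrong truth value — contradiction.
So Hiro is a knave.
With that fixed, Gus's statement is true, so Gus is a knight.
With that fixed, Tom's statement is true, so Tom is a knight.
Consider Nadia. Suppose Nadia is a knight.
Then Hiro's statement comes out true, contradicting Hiro being a knave.
So Nadia is a knave.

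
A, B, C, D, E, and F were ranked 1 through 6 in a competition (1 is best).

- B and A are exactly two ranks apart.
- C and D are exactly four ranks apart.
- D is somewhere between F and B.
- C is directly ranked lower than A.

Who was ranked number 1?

F

With clues 1–3, A, D, and E are ruled out for rank 1.
With clues 1–4, B and C are ruled out for rank 1.
So rank 1 is F.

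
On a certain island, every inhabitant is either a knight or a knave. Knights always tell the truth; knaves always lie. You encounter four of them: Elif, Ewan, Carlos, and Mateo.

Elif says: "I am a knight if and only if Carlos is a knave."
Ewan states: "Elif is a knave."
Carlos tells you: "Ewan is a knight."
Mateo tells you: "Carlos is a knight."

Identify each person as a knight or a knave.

Elif: knight, Ewan: knave, Carlos: knave, Mateo: knave

Consider Elif. Suppose Elif is a knave.
Then no assignment of the remaining roles makes every statement match its speaker's type — contradiction.
So Elif is a knight.
With that fixed, Ewan's statement is false, so Ewan is a knave.
With that fixed, Carlos's statement is false, so Carlos is a knave.
With that fixed, Mateo's statement is false, so Mateo is a knave.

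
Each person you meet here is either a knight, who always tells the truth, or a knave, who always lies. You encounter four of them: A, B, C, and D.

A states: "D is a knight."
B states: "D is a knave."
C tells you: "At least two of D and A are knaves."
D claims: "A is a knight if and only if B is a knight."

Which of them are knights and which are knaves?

Consider A. Suppose A is a knight.
Then no assignment of the remaining roles makes every statement match its speaker's type — contradiction.
So A is a knave.
Consider B. Suppose B is a knave.
Then no assignment of the remaining roles makes every statement match its speaker's type — contradiction.
So B is a knight.
With that fixed, D's statement is false, so D is a knave.
With that fixed, C's statement is true, so C is a knight.

A: knave, B: knight, C: knight, D: knave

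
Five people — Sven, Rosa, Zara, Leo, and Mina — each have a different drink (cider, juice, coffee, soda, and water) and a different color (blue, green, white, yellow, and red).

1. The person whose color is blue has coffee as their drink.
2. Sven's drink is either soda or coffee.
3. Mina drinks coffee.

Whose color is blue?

With clues 1–3, Leo, Rosa, Sven, and Zara are impossible for the one with color blue.
That leaves Mina.

Mina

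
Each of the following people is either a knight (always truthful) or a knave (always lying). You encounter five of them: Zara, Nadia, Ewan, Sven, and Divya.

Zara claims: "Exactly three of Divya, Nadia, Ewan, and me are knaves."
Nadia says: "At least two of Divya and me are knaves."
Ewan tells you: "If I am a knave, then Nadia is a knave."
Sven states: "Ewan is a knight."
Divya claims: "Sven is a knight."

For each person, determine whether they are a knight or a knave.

Zara: knave, Nadia: knave, Ewan: knight, Sven: knight, Divya: knight

Consider Zara. Suppose Zara is a knight.
Then no assignment of the remaining roles makes every statement match its speaker's type — contradiction.
So Zara is a knave.
Consider Nadia. Suppose Nadia is a knight.
Then Nadia's own statement would have to be true, but it can't be — contradiction.
So Nadia is a knave.
With that fixed, Ewan's statement is true, so Ewan is a knight.
With that fixed, Sven's statement is true, so Sven is a knight.
With that fixed, Divya's statement is true, so Divya is a knight.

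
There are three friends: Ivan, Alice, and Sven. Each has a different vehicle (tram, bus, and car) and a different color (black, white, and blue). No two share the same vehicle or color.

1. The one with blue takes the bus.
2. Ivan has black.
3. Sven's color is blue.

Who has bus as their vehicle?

Sven

With clues 1–2, Ivan is impossible for the one with vehicle bus.
With clues 1–3, Alice is impossible for the one with vehicle bus.
That leaves Sven.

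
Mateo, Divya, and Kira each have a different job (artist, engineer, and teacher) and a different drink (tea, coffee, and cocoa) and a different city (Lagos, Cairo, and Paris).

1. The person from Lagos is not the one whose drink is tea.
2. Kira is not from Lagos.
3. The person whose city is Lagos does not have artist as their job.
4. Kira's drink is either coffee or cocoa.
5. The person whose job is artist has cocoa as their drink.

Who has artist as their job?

Kira

With clues 1–5, Divya and Mateo are impossible for the one with job artist.
That leaves Kira.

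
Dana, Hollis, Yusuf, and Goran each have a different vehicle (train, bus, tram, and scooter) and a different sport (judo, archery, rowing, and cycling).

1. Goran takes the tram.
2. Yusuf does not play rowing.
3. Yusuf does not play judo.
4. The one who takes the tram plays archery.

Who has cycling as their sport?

With clues 1–4, Dana, Goran, and Hollis are impossible for the one with sport cycling.
That leaves Yusuf.

Yusuf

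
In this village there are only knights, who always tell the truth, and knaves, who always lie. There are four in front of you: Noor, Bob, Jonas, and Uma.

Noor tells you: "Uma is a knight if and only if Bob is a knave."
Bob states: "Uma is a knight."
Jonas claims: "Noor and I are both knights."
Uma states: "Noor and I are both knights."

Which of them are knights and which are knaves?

Noor: knave, Bob: knave, Jonas: knave, Uma: knave

Consider Noor. Suppose Noor is a knight.
Then no assignment of the remaining roles makes every statement match its speaker's type — contradiction.
So Noor is a knave.
With that fixed, Jonas's statement is false, so Jonas is a knave.
With that fixed, Uma's statement is false, so Uma is a knave.
With that fixed, Bob's statement is false, so Bob is a knave.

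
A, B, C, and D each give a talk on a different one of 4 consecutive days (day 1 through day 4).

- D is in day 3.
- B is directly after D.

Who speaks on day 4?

With clue 1, D is ruled out for day 4.
With clues 1–2, A and C are ruled out for day 4.
So day 4 is B.

B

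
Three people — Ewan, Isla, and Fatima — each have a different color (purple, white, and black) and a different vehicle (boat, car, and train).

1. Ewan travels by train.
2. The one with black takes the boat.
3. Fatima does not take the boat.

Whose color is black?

With clues 1–2, Ewan is impossible for the one with color black.
With clues 1–3, Fatima is impossible for the one with color black.
That leaves Isla.

Isla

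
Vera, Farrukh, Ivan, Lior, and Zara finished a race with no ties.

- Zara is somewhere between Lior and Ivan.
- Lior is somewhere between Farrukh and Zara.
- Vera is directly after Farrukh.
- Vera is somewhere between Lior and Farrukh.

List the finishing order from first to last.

From clue 1: Zara is in {2,3,4}.
From clues 1–2: Lior is in {2,3,4}.
From clues 1–3: Lior → place 3.
From clues 1–4: Farrukh → place 1, Vera → place 2, Zara → place 4, Ivan → place 5.

Farrukh, Vera, Lior, Zara, Ivan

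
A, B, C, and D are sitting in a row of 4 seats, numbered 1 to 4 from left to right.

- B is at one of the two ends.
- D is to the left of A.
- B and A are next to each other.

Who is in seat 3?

A

With clue 1, B is ruled out for seat 3.
With clues 1–3, C and D are ruled out for seat 3.
So seat 3 is A.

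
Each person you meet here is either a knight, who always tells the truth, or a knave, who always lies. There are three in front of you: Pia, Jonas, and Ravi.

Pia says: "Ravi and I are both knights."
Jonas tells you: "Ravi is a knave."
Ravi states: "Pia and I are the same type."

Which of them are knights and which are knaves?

Pia: knight, Jonas: knave, Ravi: knight

Consider Pia. Suppose Pia is a knave.
Then whichever role Ravi has, Ravi's statement has the wrong truth value — contradiction.
So Pia is a knight.
Consider Jonas. Suppose Jonas is a knight.
Then no assignment of the remaining roles makes every statement match its speaker's type — contradiction.
So Jonas is a knave.
Consider Ravi. Suppose Ravi is a knave.
Then Pia's statement comes out false, contradicting Pia being a knight.
So Ravi is a knight.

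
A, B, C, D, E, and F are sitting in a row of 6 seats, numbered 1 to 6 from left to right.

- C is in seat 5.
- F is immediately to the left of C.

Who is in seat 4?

F

With clue 1, C is ruled out for seat 4.
With clues 1–2, A, B, D, and E are ruled out for seat 4.
So seat 4 is F.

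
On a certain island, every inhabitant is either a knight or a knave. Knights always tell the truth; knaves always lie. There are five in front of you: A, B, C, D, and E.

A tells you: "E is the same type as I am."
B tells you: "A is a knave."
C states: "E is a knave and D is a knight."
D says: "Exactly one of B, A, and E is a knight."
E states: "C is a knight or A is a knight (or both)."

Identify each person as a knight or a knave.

Consider A. Suppose A is a knave.
Then no assignment of the remaining roles makes every statement match its speaker's type — contradiction.
So A is a knight.
With that fixed, B's statement is false, so B is a knave.
With that fixed, E's statement is true, so E is a knight.
With that fixed, C's statement is false, so C is a knave.
With that fixed, D's statement is false, so D is a knave.

A: knight, B: knave, C: knave, D: knave, E: knight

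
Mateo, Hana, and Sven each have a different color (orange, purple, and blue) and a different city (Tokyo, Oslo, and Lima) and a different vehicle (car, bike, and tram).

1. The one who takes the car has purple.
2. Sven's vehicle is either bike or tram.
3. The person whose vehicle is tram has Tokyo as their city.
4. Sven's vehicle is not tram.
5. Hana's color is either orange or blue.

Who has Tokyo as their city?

With clues 1–4, Sven is impossible for the one with city Tokyo.
With clues 1–5, Mateo is impossible for the one with city Tokyo.
That leaves Hana.

Hana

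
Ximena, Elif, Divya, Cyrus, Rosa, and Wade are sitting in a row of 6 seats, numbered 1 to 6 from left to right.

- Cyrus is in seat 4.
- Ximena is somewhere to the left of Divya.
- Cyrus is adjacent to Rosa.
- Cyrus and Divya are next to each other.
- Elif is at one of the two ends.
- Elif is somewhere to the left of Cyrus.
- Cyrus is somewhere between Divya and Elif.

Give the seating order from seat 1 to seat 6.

Elif, Ximena, Rosa, Cyrus, Divya, Wade

From clue 1: Cyrus → seat 4.
From clues 1–2: Ximena is in {1,2,3,5}.
From clues 1–3: Rosa is in {3,5}.
From clues 1–4: Ximena is in {1,2}.
From clues 1–6: Elif → seat 1, Ximena → seat 2, Wade → seat 6.
From clues 1–7: Rosa → seat 3, Divya → seat 5.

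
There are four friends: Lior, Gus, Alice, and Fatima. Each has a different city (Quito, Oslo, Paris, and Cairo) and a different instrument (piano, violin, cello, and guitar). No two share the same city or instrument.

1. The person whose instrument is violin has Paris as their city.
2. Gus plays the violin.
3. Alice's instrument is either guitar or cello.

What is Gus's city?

With clues 1–2, Cairo, Oslo, and Quito are impossible for Gus's city.
That leaves Paris.

Paris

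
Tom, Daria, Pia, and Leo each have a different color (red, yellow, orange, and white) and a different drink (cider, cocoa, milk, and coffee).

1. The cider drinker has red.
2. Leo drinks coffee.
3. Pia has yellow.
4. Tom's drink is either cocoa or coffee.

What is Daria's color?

red

With clues 1–3, yellow is impossible for Daria's color.
With clues 1–4, orange and white are impossible for Daria's color.
That leaves red.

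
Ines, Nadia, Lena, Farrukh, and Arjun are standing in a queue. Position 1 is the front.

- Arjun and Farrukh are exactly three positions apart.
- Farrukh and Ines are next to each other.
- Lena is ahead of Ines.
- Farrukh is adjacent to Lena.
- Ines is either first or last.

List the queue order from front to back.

From clue 1: Farrukh is in {1,2,4,5}.
From clues 1–3: Ines is in {3,4,5}.
From clues 1–4: Ines is in {3,5}.
From clues 1–5: Arjun → position 1, Nadia → position 2, Lena → position 3, Farrukh → position 4, Ines → position 5.

Arjun, Nadia, Lena, Farrukh, Ines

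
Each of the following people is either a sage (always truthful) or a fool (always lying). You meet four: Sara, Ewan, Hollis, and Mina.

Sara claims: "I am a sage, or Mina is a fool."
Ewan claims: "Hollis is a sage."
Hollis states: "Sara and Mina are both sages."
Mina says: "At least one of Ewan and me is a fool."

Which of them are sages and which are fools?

Sara: fool, Ewan: fool, Hollis: fool, Mina: sage

Consider Sara. Suppose Sara is a sage.
Then no assignment of the remaining roles makes every statement match its speaker's type — contradiction.
So Sara is a fool.
With that fixed, Hollis's statement is false, so Hollis is a fool.
With that fixed, Ewan's statement is false, so Ewan is a fool.
With that fixed, Mina's statement is true, so Mina is a sage.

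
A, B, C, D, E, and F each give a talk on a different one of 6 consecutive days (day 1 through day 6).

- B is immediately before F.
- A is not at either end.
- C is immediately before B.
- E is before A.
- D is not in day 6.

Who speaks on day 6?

With clue 1, B is ruled out for day 6.
With clues 1–2, A is ruled out for day 6.
With clues 1–3, C is ruled out for day 6.
With clues 1–4, E is ruled out for day 6.
With clues 1–5, D is ruled out for day 6.
So day 6 is F.

F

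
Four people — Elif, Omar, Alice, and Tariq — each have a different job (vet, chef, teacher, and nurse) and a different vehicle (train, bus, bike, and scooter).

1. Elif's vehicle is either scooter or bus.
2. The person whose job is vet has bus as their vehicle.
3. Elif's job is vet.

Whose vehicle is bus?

Elif

With clues 1–3, Alice, Omar, and Tariq are impossible for the one with vehicle bus.
That leaves Elif.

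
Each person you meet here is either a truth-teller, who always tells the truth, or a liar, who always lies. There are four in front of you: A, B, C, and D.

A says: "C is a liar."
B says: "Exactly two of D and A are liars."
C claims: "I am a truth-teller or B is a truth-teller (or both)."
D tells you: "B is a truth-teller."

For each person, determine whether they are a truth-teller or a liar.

Consider A. Suppose A is a liar.
Then no assignment of the remaining roles makes every statement match its speaker's type — contradiction.
So A is a truth-teller.
With that fixed, B's statement is false, so B is a liar.
With that fixed, D's statement is false, so D is a liar.
Consider C. Suppose C is a truth-teller.
Then A's statement comes out false, contradicting A being a truth-teller.
So C is a liar.

A: truth-teller, B: liar, C: liar, D: liar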